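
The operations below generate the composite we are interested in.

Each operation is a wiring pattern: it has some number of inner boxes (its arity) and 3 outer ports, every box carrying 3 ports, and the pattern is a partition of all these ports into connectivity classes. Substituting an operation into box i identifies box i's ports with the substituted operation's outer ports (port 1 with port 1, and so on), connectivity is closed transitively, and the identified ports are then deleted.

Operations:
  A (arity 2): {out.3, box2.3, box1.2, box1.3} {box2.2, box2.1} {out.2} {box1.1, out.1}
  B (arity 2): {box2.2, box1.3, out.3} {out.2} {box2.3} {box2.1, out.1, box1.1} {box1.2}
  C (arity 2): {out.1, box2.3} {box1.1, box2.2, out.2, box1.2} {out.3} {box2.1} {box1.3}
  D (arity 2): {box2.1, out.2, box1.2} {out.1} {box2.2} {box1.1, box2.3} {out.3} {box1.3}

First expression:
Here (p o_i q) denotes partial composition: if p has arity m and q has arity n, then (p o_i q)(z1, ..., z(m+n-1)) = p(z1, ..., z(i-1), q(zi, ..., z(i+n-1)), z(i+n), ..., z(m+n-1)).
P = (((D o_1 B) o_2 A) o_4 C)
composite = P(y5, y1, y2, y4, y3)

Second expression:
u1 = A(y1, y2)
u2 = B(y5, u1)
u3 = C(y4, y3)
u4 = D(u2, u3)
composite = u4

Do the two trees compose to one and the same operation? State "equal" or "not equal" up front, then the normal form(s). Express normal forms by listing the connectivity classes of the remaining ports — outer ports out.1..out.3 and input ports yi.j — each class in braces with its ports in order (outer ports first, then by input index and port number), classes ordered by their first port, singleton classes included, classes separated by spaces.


In normal form, the first expression is {out.1} {out.2, y3.3} {out.3} {y1.1, y5.1} {y1.2, y1.3, y2.3} {y2.1, y2.2} {y3.1} {y3.2, y4.1, y4.2} {y4.3} {y5.2} {y5.3}
In normal form, the second expression is {out.1} {out.2, y3.3} {out.3} {y1.1, y5.1} {y1.2, y1.3, y2.3} {y2.1, y2.2} {y3.1} {y3.2, y4.1, y4.2} {y4.3} {y5.2} {y5.3}
The forms coincide; equal.

equal: each reduces to {out.1} {out.2, y3.3} {out.3} {y1.1, y5.1} {y1.2, y1.3, y2.3} {y2.1, y2.2} {y3.1} {y3.2, y4.1, y4.2} {y4.3} {y5.2} {y5.3}


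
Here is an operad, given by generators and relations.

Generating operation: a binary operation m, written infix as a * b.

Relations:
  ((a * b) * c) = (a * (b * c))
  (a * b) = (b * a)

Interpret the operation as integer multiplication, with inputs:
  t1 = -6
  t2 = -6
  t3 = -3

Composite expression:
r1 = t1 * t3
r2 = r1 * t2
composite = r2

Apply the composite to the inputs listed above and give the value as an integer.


-108

(t1 * t3) = 18
((t1 * t3) * t2) = -108


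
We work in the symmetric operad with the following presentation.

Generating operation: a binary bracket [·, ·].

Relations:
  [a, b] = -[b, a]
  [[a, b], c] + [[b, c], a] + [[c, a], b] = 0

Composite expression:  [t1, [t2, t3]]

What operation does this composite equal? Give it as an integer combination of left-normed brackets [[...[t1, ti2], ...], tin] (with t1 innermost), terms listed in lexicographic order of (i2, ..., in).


[[t1, t2], t3] - [[t1, t3], t2]

Expand each bracket as ab - ba; the t1-initial words give the coefficients.
Composite bracket: [t1, [t2, t3]]
Full expansion: 4 signed words from ab - ba (2^2 = 4).
Keep just the words that open with t1:
  t1t2t3 (sign +1) contributes +[[t1, t2], t3]
  t1t3t2 (sign -1) contributes -[[t1, t3], t2]


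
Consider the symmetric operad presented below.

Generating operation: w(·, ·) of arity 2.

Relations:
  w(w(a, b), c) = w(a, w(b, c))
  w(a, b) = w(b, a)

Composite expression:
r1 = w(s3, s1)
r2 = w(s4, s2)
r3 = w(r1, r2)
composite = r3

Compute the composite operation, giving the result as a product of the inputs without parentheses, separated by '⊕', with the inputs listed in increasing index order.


Any arrangement under w is one operation, so sort the s-inputs.
w(s3, s1) unparenthesizes to s3 ⊕ s1
w(s4, s2) unparenthesizes to s4 ⊕ s2
w(w(s3, s1), w(s4, s2)) unparenthesizes to s3 ⊕ s1 ⊕ s4 ⊕ s2
rearranged into index order: s1 ⊕ s2 ⊕ s3 ⊕ s4

s1 ⊕ s2 ⊕ s3 ⊕ s4


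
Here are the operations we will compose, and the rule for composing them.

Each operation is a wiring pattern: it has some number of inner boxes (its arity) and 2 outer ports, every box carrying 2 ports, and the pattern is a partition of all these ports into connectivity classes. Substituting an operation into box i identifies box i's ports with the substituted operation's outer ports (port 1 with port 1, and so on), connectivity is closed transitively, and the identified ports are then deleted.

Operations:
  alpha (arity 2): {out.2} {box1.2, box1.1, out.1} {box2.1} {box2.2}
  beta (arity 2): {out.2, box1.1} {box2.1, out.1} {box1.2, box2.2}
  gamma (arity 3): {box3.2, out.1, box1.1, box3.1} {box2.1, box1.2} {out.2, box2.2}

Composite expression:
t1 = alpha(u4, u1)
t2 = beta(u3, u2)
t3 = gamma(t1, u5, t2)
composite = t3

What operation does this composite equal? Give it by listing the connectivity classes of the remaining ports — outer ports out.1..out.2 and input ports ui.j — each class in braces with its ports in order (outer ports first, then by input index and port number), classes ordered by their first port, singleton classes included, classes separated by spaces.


{out.1, u2.1, u3.1, u4.1, u4.2} {out.2, u5.2} {u1.1} {u1.2} {u2.2, u3.2} {u5.1}


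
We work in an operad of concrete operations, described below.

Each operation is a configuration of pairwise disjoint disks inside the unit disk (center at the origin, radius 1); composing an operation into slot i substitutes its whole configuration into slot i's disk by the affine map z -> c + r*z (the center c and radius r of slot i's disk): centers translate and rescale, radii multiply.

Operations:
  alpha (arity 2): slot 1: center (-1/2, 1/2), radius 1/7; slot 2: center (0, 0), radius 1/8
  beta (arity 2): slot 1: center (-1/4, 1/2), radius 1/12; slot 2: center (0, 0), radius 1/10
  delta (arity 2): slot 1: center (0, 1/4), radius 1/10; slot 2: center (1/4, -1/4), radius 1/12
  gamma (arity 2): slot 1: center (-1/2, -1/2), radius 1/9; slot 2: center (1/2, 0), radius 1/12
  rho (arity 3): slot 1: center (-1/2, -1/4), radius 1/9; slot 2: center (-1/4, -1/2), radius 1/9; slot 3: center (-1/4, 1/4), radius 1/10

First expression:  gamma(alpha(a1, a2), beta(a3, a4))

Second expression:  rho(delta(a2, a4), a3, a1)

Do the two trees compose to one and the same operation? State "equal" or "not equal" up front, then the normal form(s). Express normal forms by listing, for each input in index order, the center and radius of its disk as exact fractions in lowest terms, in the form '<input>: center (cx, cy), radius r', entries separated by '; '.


not equal; the first gives a1: center (-5/9, -4/9), radius 1/63; a2: center (-1/2, -1/2), radius 1/72; a3: center (23/48, 1/24), radius 1/144; a4: center (1/2, 0), radius 1/120 and the second a1: center (-1/4, 1/4), radius 1/10; a2: center (-1/2, -2/9), radius 1/90; a3: center (-1/4, -1/2), radius 1/9; a4: center (-17/36, -5/18), radius 1/108

Reducing the first expression gives a1: center (-5/9, -4/9), radius 1/63; a2: center (-1/2, -1/2), radius 1/72; a3: center (23/48, 1/24), radius 1/144; a4: center (1/2, 0), radius 1/120
Reducing the second expression gives a1: center (-1/4, 1/4), radius 1/10; a2: center (-1/2, -2/9), radius 1/90; a3: center (-1/4, -1/2), radius 1/9; a4: center (-17/36, -5/18), radius 1/108
No match — not equal.


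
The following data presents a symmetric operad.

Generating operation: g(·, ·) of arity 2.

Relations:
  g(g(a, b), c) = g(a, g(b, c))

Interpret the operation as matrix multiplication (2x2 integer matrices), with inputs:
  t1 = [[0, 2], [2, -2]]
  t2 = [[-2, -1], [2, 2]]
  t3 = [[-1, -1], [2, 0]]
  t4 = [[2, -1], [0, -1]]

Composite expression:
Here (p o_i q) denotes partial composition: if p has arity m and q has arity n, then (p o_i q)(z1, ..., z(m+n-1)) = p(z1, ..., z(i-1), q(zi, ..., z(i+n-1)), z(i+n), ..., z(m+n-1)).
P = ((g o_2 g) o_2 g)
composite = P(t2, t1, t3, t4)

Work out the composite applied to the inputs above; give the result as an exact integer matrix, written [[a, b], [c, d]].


[[-4, 0], [-8, 8]]

g(t1, t3) = [[4, 0], [-6, -2]]
g(g(t1, t3), t4) = [[8, -4], [-12, 8]]
g(t2, g(g(t1, t3), t4)) = [[-4, 0], [-8, 8]]


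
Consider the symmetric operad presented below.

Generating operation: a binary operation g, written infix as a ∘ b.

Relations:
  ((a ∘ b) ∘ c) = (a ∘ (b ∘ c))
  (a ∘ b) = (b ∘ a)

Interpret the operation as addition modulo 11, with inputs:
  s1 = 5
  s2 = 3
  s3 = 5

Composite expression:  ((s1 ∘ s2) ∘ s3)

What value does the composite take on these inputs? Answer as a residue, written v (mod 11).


2 (mod 11)

(s1 ∘ s2) = 8
((s1 ∘ s2) ∘ s3) = 2


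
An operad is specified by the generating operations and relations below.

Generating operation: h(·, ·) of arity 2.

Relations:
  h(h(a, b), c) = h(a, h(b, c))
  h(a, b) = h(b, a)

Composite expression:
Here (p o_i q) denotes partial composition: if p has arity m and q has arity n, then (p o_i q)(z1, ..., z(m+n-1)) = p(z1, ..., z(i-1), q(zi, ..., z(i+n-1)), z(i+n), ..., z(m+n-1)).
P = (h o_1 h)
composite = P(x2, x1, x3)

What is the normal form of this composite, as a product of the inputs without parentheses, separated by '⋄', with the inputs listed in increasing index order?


With h associative and commutative, the x-input set is all that matters.
h(x2, x1) unparenthesizes to x2 ⋄ x1
h(h(x2, x1), x3) unparenthesizes to x2 ⋄ x1 ⋄ x3
commutativity sorts the factors: x1 ⋄ x2 ⋄ x3

x1 ⋄ x2 ⋄ x3


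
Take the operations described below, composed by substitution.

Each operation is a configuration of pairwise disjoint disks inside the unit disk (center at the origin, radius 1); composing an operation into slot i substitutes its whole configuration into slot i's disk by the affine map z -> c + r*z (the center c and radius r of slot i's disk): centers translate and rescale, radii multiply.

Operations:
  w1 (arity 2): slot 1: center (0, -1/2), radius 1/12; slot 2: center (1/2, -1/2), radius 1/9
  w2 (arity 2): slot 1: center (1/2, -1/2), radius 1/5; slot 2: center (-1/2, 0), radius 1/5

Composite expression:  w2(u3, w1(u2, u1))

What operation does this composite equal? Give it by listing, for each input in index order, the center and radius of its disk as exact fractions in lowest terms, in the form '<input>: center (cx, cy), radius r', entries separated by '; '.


u1: center (-2/5, -1/10), radius 1/45; u2: center (-1/2, -1/10), radius 1/60; u3: center (1/2, -1/2), radius 1/5

Each u-disk chains the slot maps above it in w2; radii multiply.
input u3: applying the 1 nested substitution gives center (1/2, -1/2), radius 1/5
input u2: applying the 2 nested substitutions gives center (-1/2, -1/10), radius 1/60
input u1: applying the 2 nested substitutions gives center (-2/5, -1/10), radius 1/45


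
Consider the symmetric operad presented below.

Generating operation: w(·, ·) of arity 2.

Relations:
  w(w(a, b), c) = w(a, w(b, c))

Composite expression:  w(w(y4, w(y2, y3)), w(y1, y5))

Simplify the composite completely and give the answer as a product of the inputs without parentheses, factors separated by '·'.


y4 · y2 · y3 · y1 · y5

The w-tree's shape is irrelevant; the y-reading-order decides.
w(y2, y3) flattens to y2 · y3
w(y4, w(y2, y3)) flattens to y4 · y2 · y3
w(y1, y5) flattens to y1 · y5
w(w(y4, w(y2, y3)), w(y1, y5)) flattens to y4 · y2 · y3 · y1 · y5


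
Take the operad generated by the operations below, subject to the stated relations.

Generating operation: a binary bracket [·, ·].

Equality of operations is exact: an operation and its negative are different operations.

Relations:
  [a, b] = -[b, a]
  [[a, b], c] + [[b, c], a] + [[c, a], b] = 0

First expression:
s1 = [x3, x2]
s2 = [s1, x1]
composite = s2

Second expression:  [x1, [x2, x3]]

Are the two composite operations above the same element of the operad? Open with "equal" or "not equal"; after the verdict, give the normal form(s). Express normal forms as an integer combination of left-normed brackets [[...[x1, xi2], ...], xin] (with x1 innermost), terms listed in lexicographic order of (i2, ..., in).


Normal form of the first expression: [[x1, x2], x3] - [[x1, x3], x2]
Normal form of the second expression: [[x1, x2], x3] - [[x1, x3], x2]
One common form — equal.

equal; both compose to [[x1, x2], x3] - [[x1, x3], x2]


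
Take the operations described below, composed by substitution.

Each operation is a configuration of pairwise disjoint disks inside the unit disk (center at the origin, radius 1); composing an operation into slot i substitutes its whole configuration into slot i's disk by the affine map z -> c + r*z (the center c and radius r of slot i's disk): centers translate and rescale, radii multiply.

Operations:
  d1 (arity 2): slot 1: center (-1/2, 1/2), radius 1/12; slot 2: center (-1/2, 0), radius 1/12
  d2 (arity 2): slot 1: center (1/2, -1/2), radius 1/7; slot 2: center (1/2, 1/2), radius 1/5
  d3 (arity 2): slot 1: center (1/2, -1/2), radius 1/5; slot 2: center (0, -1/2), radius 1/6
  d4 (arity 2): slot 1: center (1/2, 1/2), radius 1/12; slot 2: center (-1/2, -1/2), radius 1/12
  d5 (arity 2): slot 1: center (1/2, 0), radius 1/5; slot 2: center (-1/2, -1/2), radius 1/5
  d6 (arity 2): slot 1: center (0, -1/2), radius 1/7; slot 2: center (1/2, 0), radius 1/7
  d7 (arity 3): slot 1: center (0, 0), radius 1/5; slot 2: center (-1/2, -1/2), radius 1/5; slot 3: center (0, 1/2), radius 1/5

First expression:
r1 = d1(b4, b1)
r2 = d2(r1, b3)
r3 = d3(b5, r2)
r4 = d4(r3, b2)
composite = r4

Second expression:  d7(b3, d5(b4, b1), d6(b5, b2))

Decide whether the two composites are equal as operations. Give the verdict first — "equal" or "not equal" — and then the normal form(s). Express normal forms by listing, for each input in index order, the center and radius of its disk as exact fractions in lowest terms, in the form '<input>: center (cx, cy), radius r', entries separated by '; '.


not equal — first b1: center (85/168, 65/144), radius 1/6048; b2: center (-1/2, -1/2), radius 1/12; b3: center (73/144, 67/144), radius 1/360; b4: center (85/168, 19/42), radius 1/6048; b5: center (13/24, 11/24), radius 1/60, second b1: center (-3/5, -3/5), radius 1/25; b2: center (1/10, 1/2), radius 1/35; b3: center (0, 0), radius 1/5; b4: center (-2/5, -1/2), radius 1/25; b5: center (0, 2/5), radius 1/35

Normal form of the first expression: b1: center (85/168, 65/144), radius 1/6048; b2: center (-1/2, -1/2), radius 1/12; b3: center (73/144, 67/144), radius 1/360; b4: center (85/168, 19/42), radius 1/6048; b5: center (13/24, 11/24), radius 1/60
Normal form of the second expression: b1: center (-3/5, -3/5), radius 1/25; b2: center (1/10, 1/2), radius 1/35; b3: center (0, 0), radius 1/5; b4: center (-2/5, -1/2), radius 1/25; b5: center (0, 2/5), radius 1/35
No match — not equal.


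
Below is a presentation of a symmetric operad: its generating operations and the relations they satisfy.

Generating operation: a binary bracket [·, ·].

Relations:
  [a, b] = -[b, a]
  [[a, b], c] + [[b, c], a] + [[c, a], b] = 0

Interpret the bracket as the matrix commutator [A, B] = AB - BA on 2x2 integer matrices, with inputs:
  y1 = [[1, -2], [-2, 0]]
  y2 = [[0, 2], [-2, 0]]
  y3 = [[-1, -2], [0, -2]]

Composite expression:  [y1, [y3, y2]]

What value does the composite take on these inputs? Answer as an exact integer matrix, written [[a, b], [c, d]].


[[0, 18], [-18, 0]]


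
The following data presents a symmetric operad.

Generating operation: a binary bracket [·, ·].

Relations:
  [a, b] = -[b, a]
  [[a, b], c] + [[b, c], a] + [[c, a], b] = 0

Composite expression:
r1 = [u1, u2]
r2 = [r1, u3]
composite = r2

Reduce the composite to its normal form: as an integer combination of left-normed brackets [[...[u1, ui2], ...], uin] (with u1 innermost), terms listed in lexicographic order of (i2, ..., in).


[[u1, u2], u3]

Antisymmetry and Jacobi reduce to u1-anchored left-normed brackets.
Composite bracket: [[u1, u2], u3]
Full expansion: 4 signed words from ab - ba (2^2 = 4).
Words beginning with u1 determine it all:
  u1u2u3 appears with sign +1, giving the term +[[u1, u2], u3]


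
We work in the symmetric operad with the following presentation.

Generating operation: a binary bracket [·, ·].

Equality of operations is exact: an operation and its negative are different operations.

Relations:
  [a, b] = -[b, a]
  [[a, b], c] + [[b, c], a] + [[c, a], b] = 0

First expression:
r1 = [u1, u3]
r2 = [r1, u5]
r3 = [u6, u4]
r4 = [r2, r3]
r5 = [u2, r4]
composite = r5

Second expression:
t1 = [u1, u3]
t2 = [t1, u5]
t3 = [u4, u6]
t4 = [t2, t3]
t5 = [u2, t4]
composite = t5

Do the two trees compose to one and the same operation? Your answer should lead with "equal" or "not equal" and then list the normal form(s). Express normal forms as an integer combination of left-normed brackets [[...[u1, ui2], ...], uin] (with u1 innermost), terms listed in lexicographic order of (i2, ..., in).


not equal: they reduce to [[[[[u1, u3], u5], u4], u6], u2] - [[[[[u1, u3], u5], u6], u4], u2] and -[[[[[u1, u3], u5], u4], u6], u2] + [[[[[u1, u3], u5], u6], u4], u2]


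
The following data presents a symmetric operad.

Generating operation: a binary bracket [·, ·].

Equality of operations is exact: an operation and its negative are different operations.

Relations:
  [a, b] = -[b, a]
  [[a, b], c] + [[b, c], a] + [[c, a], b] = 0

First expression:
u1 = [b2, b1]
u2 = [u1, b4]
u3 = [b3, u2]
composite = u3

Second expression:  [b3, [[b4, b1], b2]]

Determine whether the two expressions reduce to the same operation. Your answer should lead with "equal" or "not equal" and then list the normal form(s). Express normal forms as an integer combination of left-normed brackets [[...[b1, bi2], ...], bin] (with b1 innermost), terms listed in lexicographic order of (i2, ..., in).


not equal: they reduce to [[[b1, b2], b4], b3] and [[[b1, b4], b2], b3]


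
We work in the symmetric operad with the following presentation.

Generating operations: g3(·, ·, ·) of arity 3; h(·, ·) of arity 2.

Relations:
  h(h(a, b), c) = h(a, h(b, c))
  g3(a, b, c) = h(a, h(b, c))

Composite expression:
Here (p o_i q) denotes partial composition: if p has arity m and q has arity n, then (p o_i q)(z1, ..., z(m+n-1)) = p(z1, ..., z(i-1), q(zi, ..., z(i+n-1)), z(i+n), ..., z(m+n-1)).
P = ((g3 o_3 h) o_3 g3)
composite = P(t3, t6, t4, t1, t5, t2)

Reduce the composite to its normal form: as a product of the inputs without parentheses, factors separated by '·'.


t3 · t6 · t4 · t1 · t5 · t2

All parenthesizations of g3 agree; list the t-inputs left to right.
g3(t4, t1, t5) unparenthesizes to t4 · t1 · t5
h(g3(t4, t1, t5), t2) unparenthesizes to t4 · t1 · t5 · t2
g3(t3, t6, h(g3(t4, t1, t5), t2)) unparenthesizes to t3 · t6 · t4 · t1 · t5 · t2


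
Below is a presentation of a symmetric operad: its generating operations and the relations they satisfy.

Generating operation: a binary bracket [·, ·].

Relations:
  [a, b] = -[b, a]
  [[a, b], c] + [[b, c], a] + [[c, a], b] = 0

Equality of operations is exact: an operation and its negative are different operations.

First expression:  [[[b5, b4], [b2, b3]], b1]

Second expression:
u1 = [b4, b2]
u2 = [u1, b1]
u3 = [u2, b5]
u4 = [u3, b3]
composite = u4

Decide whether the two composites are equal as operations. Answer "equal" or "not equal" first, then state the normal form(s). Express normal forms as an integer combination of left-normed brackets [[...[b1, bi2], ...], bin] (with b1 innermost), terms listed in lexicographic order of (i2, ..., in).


The first composite normalizes to -[[[[b1, b2], b3], b4], b5] + [[[[b1, b2], b3], b5], b4] + [[[[b1, b3], b2], b4], b5] - [[[[b1, b3], b2], b5], b4] + [[[[b1, b4], b5], b2], b3] - [[[[b1, b4], b5], b3], b2] - [[[[b1, b5], b4], b2], b3] + [[[[b1, b5], b4], b3], b2]
The second composite normalizes to [[[[b1, b2], b4], b5], b3] - [[[[b1, b4], b2], b5], b3]
They disagree, so not equal.

not equal; the first gives -[[[[b1, b2], b3], b4], b5] + [[[[b1, b2], b3], b5], b4] + [[[[b1, b3], b2], b4], b5] - [[[[b1, b3], b2], b5], b4] + [[[[b1, b4], b5], b2], b3] - [[[[b1, b4], b5], b3], b2] - [[[[b1, b5], b4], b2], b3] + [[[[b1, b5], b4], b3], b2] and the second [[[[b1, b2], b4], b5], b3] - [[[[b1, b4], b2], b5], b3]


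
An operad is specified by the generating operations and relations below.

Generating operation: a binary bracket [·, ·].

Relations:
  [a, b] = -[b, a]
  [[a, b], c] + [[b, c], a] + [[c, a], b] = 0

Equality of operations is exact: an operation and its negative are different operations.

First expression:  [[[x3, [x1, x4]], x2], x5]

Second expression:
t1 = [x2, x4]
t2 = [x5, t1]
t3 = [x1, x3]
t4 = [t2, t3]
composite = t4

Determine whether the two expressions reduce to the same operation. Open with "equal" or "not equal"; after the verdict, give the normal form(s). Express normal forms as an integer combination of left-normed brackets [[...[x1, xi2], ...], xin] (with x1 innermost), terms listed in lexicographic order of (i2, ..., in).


not equal; first: -[[[[x1, x4], x3], x2], x5]; second: [[[[x1, x3], x2], x4], x5] - [[[[x1, x3], x4], x2], x5] - [[[[x1, x3], x5], x2], x4] + [[[[x1, x3], x5], x4], x2]

Normal form of the first expression: -[[[[x1, x4], x3], x2], x5]
Normal form of the second expression: [[[[x1, x3], x2], x4], x5] - [[[[x1, x3], x4], x2], x5] - [[[[x1, x3], x5], x2], x4] + [[[[x1, x3], x5], x4], x2]
Different reductions; not equal.


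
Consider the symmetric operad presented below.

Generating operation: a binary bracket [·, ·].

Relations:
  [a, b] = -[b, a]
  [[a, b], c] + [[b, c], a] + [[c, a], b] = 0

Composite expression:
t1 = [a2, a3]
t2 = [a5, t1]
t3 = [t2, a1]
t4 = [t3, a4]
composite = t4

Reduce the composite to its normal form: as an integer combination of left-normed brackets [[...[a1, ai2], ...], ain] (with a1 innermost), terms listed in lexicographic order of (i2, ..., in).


Left-normed coefficients sit on the a1-initial expansion words.
Composite bracket: [[[a5, [a2, a3]], a1], a4]
Applying ab - ba throughout gives 16 signed words (2^4 = 16).
Collect the words opening with a1:
  from a1a2a3a5a4, sign +1: term +[[[[a1, a2], a3], a5], a4]
  from a1a3a2a5a4, sign -1: term -[[[[a1, a3], a2], a5], a4]
  from a1a5a2a3a4, sign -1: term -[[[[a1, a5], a2], a3], a4]
  from a1a5a3a2a4, sign +1: term +[[[[a1, a5], a3], a2], a4]

[[[[a1, a2], a3], a5], a4] - [[[[a1, a3], a2], a5], a4] - [[[[a1, a5], a2], a3], a4] + [[[[a1, a5], a3], a2], a4]


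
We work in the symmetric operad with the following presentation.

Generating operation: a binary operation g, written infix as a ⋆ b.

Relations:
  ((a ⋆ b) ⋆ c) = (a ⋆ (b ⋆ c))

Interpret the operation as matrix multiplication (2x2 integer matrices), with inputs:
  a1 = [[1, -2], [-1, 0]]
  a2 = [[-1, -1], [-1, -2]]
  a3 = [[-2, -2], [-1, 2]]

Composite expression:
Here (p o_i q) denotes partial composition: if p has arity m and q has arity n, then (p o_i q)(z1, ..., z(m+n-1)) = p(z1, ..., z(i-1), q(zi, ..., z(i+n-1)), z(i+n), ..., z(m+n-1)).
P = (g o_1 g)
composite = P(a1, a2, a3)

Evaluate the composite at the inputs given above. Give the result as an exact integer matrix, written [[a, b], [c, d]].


(a1 ⋆ a2) = [[1, 3], [1, 1]]
((a1 ⋆ a2) ⋆ a3) = [[-5, 4], [-3, 0]]

[[-5, 4], [-3, 0]]


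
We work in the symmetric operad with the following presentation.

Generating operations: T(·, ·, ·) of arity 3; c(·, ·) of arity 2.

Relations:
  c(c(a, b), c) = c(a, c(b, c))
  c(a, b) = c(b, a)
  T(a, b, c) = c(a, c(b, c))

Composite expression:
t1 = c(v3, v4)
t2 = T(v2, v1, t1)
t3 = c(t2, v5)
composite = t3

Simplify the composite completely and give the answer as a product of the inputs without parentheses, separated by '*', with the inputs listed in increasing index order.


v1 * v2 * v3 * v4 * v5

Both nesting and order wash out for c; what remains is which v's occur.
c(v3, v4) unparenthesizes to v3 * v4
T(v2, v1, c(v3, v4)) unparenthesizes to v2 * v1 * v3 * v4
c(T(v2, v1, c(v3, v4)), v5) unparenthesizes to v2 * v1 * v3 * v4 * v5
sorting the factors by input index: v1 * v2 * v3 * v4 * v5


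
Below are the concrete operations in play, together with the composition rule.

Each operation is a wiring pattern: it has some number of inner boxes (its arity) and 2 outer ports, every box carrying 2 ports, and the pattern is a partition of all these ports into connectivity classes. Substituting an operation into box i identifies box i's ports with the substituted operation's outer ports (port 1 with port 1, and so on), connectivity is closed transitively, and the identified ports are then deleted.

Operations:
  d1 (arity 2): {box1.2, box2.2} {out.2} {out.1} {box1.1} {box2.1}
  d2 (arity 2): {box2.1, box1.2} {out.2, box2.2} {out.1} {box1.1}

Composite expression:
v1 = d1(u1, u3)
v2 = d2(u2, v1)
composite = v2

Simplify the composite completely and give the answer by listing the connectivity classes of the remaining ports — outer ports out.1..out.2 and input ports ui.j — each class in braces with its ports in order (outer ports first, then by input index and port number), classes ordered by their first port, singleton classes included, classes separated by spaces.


{out.1} {out.2} {u1.1} {u1.2, u3.2} {u2.1} {u2.2} {u3.1}

After gluing at d2, chains via deleted ports link the u-ports.
after d1, the pattern on (u1, u3) reads {out.1} {out.2} {u1.1} {u1.2, u3.2} {u3.1} (out.j = its outer ports)
after d2, the pattern on (u2, u1, u3) reads {out.1} {out.2} {u1.1} {u1.2, u3.2} {u2.1} {u2.2} {u3.1} (out.j = its outer ports)


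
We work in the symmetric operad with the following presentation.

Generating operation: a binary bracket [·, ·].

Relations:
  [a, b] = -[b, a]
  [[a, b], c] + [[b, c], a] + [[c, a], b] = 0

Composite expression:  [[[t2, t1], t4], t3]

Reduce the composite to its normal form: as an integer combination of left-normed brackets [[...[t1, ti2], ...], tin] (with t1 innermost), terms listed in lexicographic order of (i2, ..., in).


Expand each bracket as ab - ba; the t1-initial words give the coefficients.
Composite bracket: [[[t2, t1], t4], t3]
Full expansion: 8 signed words from ab - ba (2^3 = 8).
The t1-initial words carry the normal form:
  the word t1t2t4t3 carries sign -1 and contributes -[[[t1, t2], t4], t3]

-[[[t1, t2], t4], t3]


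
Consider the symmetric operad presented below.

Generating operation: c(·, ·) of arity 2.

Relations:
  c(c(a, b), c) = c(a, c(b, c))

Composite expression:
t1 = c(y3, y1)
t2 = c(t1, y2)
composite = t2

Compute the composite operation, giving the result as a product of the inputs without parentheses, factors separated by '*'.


y3 * y1 * y2

Under associativity of c, the answer is the y's in reading order.
c(y3, y1) spells out as y3 * y1
c(c(y3, y1), y2) spells out as y3 * y1 * y2


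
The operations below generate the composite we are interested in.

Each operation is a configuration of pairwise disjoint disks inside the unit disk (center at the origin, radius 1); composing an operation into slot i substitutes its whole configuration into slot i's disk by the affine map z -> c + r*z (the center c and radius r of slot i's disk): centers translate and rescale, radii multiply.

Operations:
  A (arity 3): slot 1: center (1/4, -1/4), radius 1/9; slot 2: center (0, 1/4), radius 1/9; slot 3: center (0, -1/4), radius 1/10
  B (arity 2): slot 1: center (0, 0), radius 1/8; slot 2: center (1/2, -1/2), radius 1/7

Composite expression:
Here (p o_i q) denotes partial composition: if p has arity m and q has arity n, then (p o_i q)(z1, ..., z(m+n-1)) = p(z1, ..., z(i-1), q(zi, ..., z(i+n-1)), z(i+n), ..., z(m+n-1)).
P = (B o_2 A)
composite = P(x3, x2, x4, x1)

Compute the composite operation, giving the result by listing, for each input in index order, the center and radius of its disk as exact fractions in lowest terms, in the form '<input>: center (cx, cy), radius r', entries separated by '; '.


Below B, radii multiply path by path; the x-disk centers shift.
for x3, the 1-step affine chain lands on center (0, 0), radius 1/8
for x2, the 2-step affine chain lands on center (15/28, -15/28), radius 1/63
for x4, the 2-step affine chain lands on center (1/2, -13/28), radius 1/63
for x1, the 2-step affine chain lands on center (1/2, -15/28), radius 1/70

x1: center (1/2, -15/28), radius 1/70; x2: center (15/28, -15/28), radius 1/63; x3: center (0, 0), radius 1/8; x4: center (1/2, -13/28), radius 1/63


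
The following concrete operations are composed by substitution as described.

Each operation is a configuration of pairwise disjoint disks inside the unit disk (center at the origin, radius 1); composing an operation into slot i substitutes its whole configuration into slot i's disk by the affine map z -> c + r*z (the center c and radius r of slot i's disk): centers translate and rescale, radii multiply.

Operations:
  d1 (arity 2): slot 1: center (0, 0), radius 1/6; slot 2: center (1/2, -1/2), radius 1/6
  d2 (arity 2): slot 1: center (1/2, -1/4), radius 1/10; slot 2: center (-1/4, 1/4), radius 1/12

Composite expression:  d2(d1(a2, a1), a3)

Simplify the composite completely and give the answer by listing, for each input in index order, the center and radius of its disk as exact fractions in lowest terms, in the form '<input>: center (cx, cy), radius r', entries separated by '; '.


a1: center (11/20, -3/10), radius 1/60; a2: center (1/2, -1/4), radius 1/60; a3: center (-1/4, 1/4), radius 1/12

Follow each a-input down from d2: c' goes to c + r*c', radius to r*r'.
input a2: applying the 2 nested substitutions gives center (1/2, -1/4), radius 1/60
input a1: applying the 2 nested substitutions gives center (11/20, -3/10), radius 1/60
input a3: applying the 1 nested substitution gives center (-1/4, 1/4), radius 1/12


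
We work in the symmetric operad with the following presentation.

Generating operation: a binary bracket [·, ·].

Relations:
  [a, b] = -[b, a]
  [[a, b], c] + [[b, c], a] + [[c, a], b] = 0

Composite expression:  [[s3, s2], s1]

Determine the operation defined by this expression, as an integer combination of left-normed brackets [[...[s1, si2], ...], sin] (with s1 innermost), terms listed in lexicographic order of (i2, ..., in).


[[s1, s2], s3] - [[s1, s3], s2]

Skip Jacobi rewriting: expand, keep s1-initial words, read off terms.
Composite bracket: [[s3, s2], s1]
Expanding via [a, b] = ab - ba: 4 signed words (2^2 = 4).
The s1-initial words carry the normal form:
  s1s2s3 appears with sign +1, giving the term +[[s1, s2], s3]
  s1s3s2 appears with sign -1, giving the term -[[s1, s3], s2]


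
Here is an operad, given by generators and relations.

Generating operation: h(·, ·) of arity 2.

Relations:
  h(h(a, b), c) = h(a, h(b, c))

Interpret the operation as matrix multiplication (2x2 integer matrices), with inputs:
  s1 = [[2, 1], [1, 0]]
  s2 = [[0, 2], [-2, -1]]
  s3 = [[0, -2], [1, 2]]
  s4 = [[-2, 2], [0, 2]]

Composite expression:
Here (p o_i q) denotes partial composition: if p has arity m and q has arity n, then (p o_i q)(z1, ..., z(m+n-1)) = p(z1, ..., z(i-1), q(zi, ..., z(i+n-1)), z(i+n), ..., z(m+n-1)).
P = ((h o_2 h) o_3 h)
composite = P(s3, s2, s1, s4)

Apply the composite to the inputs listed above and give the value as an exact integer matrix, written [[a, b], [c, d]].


h(s1, s4) = [[-4, 6], [-2, 2]]
h(s2, h(s1, s4)) = [[-4, 4], [10, -14]]
h(s3, h(s2, h(s1, s4))) = [[-20, 28], [16, -24]]

[[-20, 28], [16, -24]]


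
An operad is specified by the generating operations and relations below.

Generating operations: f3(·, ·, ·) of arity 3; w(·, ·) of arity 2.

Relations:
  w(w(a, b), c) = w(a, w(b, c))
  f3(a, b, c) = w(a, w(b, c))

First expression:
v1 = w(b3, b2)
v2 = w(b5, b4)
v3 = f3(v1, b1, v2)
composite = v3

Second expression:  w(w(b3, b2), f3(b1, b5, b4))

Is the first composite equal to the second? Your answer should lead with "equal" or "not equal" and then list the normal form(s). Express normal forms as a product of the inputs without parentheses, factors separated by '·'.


equal — both sides give b3 · b2 · b1 · b5 · b4

Reducing the first expression gives b3 · b2 · b1 · b5 · b4
Reducing the second expression gives b3 · b2 · b1 · b5 · b4
One common form — equal.


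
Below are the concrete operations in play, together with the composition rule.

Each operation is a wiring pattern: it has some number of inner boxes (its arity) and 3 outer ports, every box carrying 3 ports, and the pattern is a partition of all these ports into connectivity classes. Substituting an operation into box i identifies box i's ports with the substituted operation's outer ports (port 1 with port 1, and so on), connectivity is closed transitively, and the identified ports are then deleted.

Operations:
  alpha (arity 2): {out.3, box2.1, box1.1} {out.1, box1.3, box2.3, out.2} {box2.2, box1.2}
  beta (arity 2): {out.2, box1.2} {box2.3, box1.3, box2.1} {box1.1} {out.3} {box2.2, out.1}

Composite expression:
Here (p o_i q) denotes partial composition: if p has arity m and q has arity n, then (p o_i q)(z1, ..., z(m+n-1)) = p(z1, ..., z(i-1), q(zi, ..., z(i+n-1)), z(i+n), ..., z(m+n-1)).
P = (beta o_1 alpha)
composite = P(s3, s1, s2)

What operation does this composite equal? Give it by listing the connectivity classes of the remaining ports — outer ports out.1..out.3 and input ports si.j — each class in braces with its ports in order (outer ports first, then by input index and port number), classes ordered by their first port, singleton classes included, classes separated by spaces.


{out.1, s2.2} {out.2, s1.3, s3.3} {out.3} {s1.1, s2.1, s2.3, s3.1} {s1.2, s3.2}

Substituting into beta glues patterns; closure does the rest.
alpha over (s3, s1) gives {out.1, out.2, s1.3, s3.3} {out.3, s1.1, s3.1} {s1.2, s3.2}, out.j being that stage's outer ports
beta over (s3, s1, s2) gives {out.1, s2.2} {out.2, s1.3, s3.3} {out.3} {s1.1, s2.1, s2.3, s3.1} {s1.2, s3.2}, out.j being that stage's outer ports


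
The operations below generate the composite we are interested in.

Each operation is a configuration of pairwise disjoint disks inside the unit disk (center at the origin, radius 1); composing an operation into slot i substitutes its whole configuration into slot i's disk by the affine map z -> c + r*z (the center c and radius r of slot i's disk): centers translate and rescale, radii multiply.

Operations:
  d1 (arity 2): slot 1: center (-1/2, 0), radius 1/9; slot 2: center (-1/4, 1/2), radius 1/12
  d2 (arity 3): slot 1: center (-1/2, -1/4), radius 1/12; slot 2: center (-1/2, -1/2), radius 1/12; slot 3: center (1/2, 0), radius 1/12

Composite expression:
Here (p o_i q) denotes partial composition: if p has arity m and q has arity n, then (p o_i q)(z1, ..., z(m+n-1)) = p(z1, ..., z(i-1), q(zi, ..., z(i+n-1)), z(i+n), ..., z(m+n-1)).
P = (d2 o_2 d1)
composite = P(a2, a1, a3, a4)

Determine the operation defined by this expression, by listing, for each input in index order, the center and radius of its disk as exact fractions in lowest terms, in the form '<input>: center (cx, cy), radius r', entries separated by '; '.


a1: center (-13/24, -1/2), radius 1/108; a2: center (-1/2, -1/4), radius 1/12; a3: center (-25/48, -11/24), radius 1/144; a4: center (1/2, 0), radius 1/12

Affine substitution under d2: radii multiply and a-centers shift.
a2 passes through 1 substitution, ending at center (-1/2, -1/4), radius 1/12
a1 passes through 2 substitutions, ending at center (-13/24, -1/2), radius 1/108
a3 passes through 2 substitutions, ending at center (-25/48, -11/24), radius 1/144
a4 passes through 1 substitution, ending at center (1/2, 0), radius 1/12


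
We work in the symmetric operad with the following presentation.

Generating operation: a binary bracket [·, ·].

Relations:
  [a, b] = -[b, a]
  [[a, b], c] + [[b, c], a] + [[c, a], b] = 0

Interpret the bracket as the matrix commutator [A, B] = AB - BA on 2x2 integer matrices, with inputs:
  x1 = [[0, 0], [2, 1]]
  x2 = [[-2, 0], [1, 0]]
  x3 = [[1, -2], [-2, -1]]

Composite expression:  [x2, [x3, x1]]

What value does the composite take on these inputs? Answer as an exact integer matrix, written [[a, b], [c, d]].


[[2, 4], [-12, -2]]

[x3, x1] = [[-4, -2], [-2, 4]]
[x2, [x3, x1]] = [[2, 4], [-12, -2]]


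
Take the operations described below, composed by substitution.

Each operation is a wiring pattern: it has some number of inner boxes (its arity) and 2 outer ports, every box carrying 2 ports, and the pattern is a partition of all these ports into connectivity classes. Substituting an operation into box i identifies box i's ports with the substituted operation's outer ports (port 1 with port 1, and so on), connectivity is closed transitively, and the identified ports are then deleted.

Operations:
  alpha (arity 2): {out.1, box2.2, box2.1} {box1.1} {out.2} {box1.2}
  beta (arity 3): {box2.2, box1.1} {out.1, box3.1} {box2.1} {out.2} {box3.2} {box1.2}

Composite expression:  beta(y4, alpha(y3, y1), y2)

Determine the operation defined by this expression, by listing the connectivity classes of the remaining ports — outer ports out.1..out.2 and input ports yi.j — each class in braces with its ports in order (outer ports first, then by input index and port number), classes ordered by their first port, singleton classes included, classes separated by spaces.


{out.1, y2.1} {out.2} {y1.1, y1.2} {y2.2} {y3.1} {y3.2} {y4.1} {y4.2}

Reachability decides: close wires over beta-identified ports.
alpha over (y3, y1) gives {out.1, y1.1, y1.2} {out.2} {y3.1} {y3.2}, out.j being that stage's outer ports
beta over (y4, y3, y1, y2) gives {out.1, y2.1} {out.2} {y1.1, y1.2} {y2.2} {y3.1} {y3.2} {y4.1} {y4.2}, out.j being that stage's outer ports


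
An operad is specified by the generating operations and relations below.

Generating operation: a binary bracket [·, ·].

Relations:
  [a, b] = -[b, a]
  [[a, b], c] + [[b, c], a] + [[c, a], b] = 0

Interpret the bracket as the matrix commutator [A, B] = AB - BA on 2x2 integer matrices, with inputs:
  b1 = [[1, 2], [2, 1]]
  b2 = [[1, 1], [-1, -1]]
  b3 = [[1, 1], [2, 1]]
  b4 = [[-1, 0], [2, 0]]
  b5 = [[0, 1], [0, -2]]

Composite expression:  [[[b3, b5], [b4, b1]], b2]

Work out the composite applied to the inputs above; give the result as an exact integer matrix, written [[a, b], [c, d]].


[b3, b5] = [[-2, -2], [4, 2]]
[b4, b1] = [[-4, -2], [2, 4]]
[[b3, b5], [b4, b1]] = [[4, -8], [-24, -4]]
[[[b3, b5], [b4, b1]], b2] = [[32, 24], [-40, -32]]

[[32, 24], [-40, -32]]


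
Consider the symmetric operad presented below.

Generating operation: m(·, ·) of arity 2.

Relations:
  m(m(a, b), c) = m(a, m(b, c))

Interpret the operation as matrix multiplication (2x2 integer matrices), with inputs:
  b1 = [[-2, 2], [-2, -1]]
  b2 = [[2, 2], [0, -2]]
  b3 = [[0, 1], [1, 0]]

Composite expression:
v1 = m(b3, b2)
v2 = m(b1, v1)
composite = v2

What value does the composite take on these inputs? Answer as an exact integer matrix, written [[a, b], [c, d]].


[[4, 8], [-2, 2]]


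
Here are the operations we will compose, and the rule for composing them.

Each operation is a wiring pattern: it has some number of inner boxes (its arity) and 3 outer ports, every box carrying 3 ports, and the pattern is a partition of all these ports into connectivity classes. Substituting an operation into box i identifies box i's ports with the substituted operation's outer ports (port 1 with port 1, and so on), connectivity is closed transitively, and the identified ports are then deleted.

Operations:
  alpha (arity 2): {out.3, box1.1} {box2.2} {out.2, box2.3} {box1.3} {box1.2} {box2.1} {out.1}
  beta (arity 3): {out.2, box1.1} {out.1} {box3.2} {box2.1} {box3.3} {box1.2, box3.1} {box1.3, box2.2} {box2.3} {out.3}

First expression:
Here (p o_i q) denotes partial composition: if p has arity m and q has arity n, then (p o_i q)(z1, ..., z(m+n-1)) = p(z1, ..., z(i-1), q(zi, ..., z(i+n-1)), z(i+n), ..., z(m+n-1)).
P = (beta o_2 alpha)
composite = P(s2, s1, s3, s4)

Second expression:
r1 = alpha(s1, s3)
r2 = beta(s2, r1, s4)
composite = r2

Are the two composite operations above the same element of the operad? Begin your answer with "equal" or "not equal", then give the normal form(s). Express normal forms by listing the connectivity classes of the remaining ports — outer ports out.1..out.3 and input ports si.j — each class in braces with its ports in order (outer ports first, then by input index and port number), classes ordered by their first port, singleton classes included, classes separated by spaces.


equal: each reduces to {out.1} {out.2, s2.1} {out.3} {s1.1} {s1.2} {s1.3} {s2.2, s4.1} {s2.3, s3.3} {s3.1} {s3.2} {s4.2} {s4.3}
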